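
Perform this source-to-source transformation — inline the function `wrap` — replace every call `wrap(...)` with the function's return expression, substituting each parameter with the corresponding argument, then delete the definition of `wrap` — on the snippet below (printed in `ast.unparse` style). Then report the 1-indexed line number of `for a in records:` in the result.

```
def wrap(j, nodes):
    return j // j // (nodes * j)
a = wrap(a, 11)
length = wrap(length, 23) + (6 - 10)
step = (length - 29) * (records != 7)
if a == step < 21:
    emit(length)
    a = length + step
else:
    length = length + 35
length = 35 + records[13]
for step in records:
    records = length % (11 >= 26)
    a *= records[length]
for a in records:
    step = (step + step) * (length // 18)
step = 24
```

Transformed code:
a = a // a // (11 * a)
length = length // length // (23 * length) + (6 - 10)
step = (length - 29) * (records != 7)
if a == step < 21:
    emit(length)
    a = length + step
else:
    length = length + 35
length = 35 + records[13]
for step in records:
    records = length % (11 >= 26)
    a *= records[length]
for a in records:
    step = (step + step) * (length // 18)
step = 24

13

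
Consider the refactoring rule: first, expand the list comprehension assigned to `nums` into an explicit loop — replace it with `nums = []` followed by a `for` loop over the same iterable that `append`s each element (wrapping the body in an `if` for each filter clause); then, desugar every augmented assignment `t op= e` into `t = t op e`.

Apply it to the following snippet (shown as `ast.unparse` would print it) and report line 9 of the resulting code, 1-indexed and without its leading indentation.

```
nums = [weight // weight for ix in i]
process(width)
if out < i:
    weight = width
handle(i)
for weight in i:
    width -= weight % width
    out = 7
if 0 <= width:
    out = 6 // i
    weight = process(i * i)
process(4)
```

Transformed code:
nums = []
for ix in i:
    nums.append(weight // weight)
process(width)
if out < i:
    weight = width
handle(i)
for weight in i:
    width = width - weight % width
    out = 7
if 0 <= width:
    out = 6 // i
    weight = process(i * i)
process(4)

width = width - weight % width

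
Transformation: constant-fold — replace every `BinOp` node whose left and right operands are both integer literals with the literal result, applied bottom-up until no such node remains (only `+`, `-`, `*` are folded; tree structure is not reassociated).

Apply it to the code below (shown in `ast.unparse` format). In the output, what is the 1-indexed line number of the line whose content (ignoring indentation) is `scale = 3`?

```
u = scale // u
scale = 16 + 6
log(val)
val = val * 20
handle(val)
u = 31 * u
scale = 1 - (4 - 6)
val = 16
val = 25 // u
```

Transformed code:
u = scale // u
scale = 22
log(val)
val = val * 20
handle(val)
u = 31 * u
scale = 3
val = 16
val = 25 // u

7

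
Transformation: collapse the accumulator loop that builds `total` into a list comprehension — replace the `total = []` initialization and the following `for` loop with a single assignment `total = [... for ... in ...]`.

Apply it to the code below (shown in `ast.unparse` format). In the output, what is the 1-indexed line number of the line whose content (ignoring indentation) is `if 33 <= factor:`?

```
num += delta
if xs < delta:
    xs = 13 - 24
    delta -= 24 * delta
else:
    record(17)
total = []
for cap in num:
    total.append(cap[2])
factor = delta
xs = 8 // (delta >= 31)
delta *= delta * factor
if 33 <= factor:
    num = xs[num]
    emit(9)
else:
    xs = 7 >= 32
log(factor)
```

Transformed code:
num += delta
if xs < delta:
    xs = 13 - 24
    delta -= 24 * delta
else:
    record(17)
total = [cap[2] for cap in num]
factor = delta
xs = 8 // (delta >= 31)
delta *= delta * factor
if 33 <= factor:
    num = xs[num]
    emit(9)
else:
    xs = 7 >= 32
log(factor)

11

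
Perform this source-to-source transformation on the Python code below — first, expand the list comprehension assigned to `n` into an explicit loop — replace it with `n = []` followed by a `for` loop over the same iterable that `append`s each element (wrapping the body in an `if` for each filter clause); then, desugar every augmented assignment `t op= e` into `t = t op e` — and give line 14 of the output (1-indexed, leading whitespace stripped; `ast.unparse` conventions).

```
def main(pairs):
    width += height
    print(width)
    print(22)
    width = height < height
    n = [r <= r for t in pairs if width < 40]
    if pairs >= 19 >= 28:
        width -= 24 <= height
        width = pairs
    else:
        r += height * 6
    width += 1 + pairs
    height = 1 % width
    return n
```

Transformed code:
def main(pairs):
    width = width + height
    print(width)
    print(22)
    width = height < height
    n = []
    for t in pairs:
        if width < 40:
            n.append(r <= r)
    if pairs >= 19 >= 28:
        width = width - (24 <= height)
        width = pairs
    else:
        r = r + height * 6
    width = width + (1 + pairs)
    height = 1 % width
    return n

r = r + height * 6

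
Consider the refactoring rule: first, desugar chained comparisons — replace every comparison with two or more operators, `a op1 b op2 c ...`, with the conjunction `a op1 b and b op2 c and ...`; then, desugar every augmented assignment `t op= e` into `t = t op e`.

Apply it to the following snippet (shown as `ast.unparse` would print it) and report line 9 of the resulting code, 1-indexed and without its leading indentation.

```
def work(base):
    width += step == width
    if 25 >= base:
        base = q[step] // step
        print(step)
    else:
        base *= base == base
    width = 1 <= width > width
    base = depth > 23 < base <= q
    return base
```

Transformed code:
def work(base):
    width = width + (step == width)
    if 25 >= base:
        base = q[step] // step
        print(step)
    else:
        base = base * (base == base)
    width = 1 <= width and width > width
    base = depth > 23 and 23 < base and (base <= q)
    return base

base = depth > 23 and 23 < base and (base <= q)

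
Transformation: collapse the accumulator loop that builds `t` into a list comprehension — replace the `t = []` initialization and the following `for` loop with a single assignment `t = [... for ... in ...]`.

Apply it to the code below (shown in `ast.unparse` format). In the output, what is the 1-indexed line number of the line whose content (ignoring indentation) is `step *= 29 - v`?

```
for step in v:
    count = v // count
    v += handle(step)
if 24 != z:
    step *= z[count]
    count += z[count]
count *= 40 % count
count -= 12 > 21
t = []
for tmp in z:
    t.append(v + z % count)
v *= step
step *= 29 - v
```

11

Transformed code:
for step in v:
    count = v // count
    v += handle(step)
if 24 != z:
    step *= z[count]
    count += z[count]
count *= 40 % count
count -= 12 > 21
t = [v + z % count for tmp in z]
v *= step
step *= 29 - v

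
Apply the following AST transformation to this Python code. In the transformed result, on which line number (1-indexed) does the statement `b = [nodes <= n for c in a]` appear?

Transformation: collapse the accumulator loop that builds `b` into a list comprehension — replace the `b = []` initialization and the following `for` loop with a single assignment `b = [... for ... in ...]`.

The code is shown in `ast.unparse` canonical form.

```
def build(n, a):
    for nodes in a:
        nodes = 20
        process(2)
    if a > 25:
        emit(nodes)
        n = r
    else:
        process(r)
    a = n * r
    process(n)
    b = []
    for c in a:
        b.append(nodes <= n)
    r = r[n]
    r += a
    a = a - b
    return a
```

Transformed code:
def build(n, a):
    for nodes in a:
        nodes = 20
        process(2)
    if a > 25:
        emit(nodes)
        n = r
    else:
        process(r)
    a = n * r
    process(n)
    b = [nodes <= n for c in a]
    r = r[n]
    r += a
    a = a - b
    return a

12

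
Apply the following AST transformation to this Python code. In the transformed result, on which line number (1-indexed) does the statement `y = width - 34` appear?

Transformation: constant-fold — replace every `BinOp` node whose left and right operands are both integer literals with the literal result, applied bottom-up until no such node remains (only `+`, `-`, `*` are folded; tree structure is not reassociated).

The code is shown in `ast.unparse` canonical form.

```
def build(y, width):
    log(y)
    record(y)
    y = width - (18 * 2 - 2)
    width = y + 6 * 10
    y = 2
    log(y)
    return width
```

4

Transformed code:
def build(y, width):
    log(y)
    record(y)
    y = width - 34
    width = y + 60
    y = 2
    log(y)
    return width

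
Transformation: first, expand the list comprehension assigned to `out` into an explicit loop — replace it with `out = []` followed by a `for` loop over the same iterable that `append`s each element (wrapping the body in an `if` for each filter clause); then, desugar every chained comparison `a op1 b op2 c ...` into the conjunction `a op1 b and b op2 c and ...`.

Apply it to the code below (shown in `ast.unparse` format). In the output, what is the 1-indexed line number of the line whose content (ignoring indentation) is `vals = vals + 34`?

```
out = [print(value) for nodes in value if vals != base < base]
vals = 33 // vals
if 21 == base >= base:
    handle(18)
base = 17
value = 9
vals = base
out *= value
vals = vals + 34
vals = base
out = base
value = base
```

12

Transformed code:
out = []
for nodes in value:
    if vals != base and base < base:
        out.append(print(value))
vals = 33 // vals
if 21 == base and base >= base:
    handle(18)
base = 17
value = 9
vals = base
out *= value
vals = vals + 34
vals = base
out = base
value = base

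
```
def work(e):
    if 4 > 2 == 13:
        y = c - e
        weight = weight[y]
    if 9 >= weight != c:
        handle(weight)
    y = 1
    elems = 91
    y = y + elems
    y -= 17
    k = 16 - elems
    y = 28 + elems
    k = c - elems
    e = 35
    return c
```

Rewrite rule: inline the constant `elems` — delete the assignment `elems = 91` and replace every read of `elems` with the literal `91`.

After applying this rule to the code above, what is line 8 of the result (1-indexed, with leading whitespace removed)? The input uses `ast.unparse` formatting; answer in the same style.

y = y + 91

Transformed code:
def work(e):
    if 4 > 2 == 13:
        y = c - e
        weight = weight[y]
    if 9 >= weight != c:
        handle(weight)
    y = 1
    y = y + 91
    y -= 17
    k = 16 - 91
    y = 28 + 91
    k = c - 91
    e = 35
    return c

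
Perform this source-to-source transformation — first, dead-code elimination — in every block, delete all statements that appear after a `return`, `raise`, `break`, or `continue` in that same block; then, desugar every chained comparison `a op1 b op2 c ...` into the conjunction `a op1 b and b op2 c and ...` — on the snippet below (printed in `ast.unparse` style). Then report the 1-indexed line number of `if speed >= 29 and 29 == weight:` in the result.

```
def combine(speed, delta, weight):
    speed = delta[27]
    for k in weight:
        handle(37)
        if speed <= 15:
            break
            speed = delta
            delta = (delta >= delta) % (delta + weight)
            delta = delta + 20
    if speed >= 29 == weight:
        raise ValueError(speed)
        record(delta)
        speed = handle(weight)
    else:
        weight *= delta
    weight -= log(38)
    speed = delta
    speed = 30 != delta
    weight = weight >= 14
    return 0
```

Transformed code:
def combine(speed, delta, weight):
    speed = delta[27]
    for k in weight:
        handle(37)
        if speed <= 15:
            break
    if speed >= 29 and 29 == weight:
        raise ValueError(speed)
    else:
        weight *= delta
    weight -= log(38)
    speed = delta
    speed = 30 != delta
    weight = weight >= 14
    return 0

7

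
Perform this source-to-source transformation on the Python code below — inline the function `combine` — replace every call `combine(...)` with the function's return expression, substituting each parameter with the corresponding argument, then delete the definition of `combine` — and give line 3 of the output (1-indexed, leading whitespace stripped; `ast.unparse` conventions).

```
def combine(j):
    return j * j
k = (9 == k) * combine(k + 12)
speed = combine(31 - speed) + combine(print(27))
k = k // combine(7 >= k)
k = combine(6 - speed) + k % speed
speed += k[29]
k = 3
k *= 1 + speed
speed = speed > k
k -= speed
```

Transformed code:
k = (9 == k) * ((k + 12) * (k + 12))
speed = (31 - speed) * (31 - speed) + print(27) * print(27)
k = k // ((7 >= k) * (7 >= k))
k = (6 - speed) * (6 - speed) + k % speed
speed += k[29]
k = 3
k *= 1 + speed
speed = speed > k
k -= speed

k = k // ((7 >= k) * (7 >= k))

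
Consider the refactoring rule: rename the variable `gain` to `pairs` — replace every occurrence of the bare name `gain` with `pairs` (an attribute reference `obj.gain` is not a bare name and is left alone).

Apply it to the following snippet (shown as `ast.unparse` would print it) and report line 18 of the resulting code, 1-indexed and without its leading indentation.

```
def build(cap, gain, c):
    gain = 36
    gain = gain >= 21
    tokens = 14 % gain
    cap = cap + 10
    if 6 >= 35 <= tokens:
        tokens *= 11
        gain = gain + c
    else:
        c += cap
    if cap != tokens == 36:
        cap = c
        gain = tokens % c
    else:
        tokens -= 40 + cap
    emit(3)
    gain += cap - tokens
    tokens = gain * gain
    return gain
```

tokens = pairs * pairs

Transformed code:
def build(cap, pairs, c):
    pairs = 36
    pairs = pairs >= 21
    tokens = 14 % pairs
    cap = cap + 10
    if 6 >= 35 <= tokens:
        tokens *= 11
        pairs = pairs + c
    else:
        c += cap
    if cap != tokens == 36:
        cap = c
        pairs = tokens % c
    else:
        tokens -= 40 + cap
    emit(3)
    pairs += cap - tokens
    tokens = pairs * pairs
    return pairs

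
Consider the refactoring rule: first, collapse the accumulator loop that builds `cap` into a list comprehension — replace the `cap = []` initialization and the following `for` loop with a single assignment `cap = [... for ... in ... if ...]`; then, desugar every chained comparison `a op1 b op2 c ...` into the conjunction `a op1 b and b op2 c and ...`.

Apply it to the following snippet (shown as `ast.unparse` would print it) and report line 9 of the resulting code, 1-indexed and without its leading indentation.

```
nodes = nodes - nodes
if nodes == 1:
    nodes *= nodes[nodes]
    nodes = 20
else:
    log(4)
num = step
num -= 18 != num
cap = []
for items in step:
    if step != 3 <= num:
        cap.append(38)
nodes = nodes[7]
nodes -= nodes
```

cap = [38 for items in step if step != 3 and 3 <= num]

Transformed code:
nodes = nodes - nodes
if nodes == 1:
    nodes *= nodes[nodes]
    nodes = 20
else:
    log(4)
num = step
num -= 18 != num
cap = [38 for items in step if step != 3 and 3 <= num]
nodes = nodes[7]
nodes -= nodes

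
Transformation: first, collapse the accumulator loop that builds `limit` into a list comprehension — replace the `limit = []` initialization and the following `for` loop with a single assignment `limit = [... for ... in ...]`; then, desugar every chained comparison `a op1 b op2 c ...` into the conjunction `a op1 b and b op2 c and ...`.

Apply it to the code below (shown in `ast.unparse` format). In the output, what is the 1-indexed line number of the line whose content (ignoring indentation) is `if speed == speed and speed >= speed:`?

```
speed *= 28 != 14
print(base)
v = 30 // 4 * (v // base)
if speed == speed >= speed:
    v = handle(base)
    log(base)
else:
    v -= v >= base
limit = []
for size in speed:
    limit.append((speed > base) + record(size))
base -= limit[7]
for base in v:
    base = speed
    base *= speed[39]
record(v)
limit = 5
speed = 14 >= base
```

Transformed code:
speed *= 28 != 14
print(base)
v = 30 // 4 * (v // base)
if speed == speed and speed >= speed:
    v = handle(base)
    log(base)
else:
    v -= v >= base
limit = [(speed > base) + record(size) for size in speed]
base -= limit[7]
for base in v:
    base = speed
    base *= speed[39]
record(v)
limit = 5
speed = 14 >= base

4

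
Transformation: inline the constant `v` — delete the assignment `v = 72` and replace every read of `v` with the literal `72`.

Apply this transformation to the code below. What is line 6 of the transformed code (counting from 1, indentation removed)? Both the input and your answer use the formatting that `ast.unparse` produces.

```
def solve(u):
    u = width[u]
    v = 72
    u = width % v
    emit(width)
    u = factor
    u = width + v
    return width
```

u = width + 72

Transformed code:
def solve(u):
    u = width[u]
    u = width % 72
    emit(width)
    u = factor
    u = width + 72
    return width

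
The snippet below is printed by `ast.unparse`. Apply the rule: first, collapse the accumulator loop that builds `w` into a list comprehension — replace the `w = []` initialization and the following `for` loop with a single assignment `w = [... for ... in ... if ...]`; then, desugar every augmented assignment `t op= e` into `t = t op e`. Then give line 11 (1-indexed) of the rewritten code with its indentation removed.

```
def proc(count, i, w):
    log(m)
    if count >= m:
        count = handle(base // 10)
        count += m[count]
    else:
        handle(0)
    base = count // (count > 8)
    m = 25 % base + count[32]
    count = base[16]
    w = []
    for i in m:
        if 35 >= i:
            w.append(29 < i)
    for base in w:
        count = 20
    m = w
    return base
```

Transformed code:
def proc(count, i, w):
    log(m)
    if count >= m:
        count = handle(base // 10)
        count = count + m[count]
    else:
        handle(0)
    base = count // (count > 8)
    m = 25 % base + count[32]
    count = base[16]
    w = [29 < i for i in m if 35 >= i]
    for base in w:
        count = 20
    m = w
    return base

w = [29 < i for i in m if 35 >= i]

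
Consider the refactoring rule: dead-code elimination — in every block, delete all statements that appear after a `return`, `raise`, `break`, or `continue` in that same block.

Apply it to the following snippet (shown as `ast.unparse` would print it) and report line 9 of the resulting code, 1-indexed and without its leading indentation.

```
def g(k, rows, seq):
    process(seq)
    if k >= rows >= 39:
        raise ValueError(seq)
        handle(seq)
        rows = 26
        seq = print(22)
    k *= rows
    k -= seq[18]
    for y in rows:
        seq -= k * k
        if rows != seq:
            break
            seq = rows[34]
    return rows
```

if rows != seq:

Transformed code:
def g(k, rows, seq):
    process(seq)
    if k >= rows >= 39:
        raise ValueError(seq)
    k *= rows
    k -= seq[18]
    for y in rows:
        seq -= k * k
        if rows != seq:
            break
    return rows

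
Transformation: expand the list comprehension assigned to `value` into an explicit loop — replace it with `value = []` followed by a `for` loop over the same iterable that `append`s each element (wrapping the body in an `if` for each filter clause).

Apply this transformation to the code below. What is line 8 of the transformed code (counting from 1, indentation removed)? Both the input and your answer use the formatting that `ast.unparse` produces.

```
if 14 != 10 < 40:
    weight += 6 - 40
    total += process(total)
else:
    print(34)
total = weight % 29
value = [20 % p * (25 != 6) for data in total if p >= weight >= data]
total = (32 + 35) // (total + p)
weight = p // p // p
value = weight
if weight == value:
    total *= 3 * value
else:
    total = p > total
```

for data in total:

Transformed code:
if 14 != 10 < 40:
    weight += 6 - 40
    total += process(total)
else:
    print(34)
total = weight % 29
value = []
for data in total:
    if p >= weight >= data:
        value.append(20 % p * (25 != 6))
total = (32 + 35) // (total + p)
weight = p // p // p
value = weight
if weight == value:
    total *= 3 * value
else:
    total = p > total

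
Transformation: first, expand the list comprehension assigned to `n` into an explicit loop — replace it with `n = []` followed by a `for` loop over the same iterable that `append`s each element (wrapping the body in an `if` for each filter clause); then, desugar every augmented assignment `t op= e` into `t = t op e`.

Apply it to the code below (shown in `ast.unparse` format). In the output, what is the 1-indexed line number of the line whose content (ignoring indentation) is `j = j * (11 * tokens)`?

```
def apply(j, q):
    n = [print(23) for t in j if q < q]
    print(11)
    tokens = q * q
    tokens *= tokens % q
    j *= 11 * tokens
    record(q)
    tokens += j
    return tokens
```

9

Transformed code:
def apply(j, q):
    n = []
    for t in j:
        if q < q:
            n.append(print(23))
    print(11)
    tokens = q * q
    tokens = tokens * (tokens % q)
    j = j * (11 * tokens)
    record(q)
    tokens = tokens + j
    return tokens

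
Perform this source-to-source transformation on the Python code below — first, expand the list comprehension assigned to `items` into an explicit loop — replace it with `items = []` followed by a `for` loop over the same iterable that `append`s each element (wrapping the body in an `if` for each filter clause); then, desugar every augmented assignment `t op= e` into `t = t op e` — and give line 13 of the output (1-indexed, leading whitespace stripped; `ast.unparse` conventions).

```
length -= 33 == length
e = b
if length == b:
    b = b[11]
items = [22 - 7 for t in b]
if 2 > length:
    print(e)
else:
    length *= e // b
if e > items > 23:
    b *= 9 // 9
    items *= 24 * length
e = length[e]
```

b = b * (9 // 9)

Transformed code:
length = length - (33 == length)
e = b
if length == b:
    b = b[11]
items = []
for t in b:
    items.append(22 - 7)
if 2 > length:
    print(e)
else:
    length = length * (e // b)
if e > items > 23:
    b = b * (9 // 9)
    items = items * (24 * length)
e = length[e]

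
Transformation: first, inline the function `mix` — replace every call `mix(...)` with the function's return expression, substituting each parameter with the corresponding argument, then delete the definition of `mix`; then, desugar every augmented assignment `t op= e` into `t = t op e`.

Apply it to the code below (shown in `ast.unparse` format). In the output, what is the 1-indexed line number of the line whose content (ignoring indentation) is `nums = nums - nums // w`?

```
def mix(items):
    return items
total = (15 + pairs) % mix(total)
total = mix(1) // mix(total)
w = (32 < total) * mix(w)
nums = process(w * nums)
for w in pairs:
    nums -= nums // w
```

6

Transformed code:
total = (15 + pairs) % total
total = 1 // total
w = (32 < total) * w
nums = process(w * nums)
for w in pairs:
    nums = nums - nums // w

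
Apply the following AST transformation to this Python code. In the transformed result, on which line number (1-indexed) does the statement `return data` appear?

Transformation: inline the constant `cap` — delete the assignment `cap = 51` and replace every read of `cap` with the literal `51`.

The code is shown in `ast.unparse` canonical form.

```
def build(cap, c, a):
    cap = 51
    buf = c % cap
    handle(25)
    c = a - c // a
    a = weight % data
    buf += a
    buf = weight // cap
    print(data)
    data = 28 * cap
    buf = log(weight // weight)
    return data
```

Transformed code:
def build(cap, c, a):
    buf = c % 51
    handle(25)
    c = a - c // a
    a = weight % data
    buf += a
    buf = weight // 51
    print(data)
    data = 28 * 51
    buf = log(weight // weight)
    return data

11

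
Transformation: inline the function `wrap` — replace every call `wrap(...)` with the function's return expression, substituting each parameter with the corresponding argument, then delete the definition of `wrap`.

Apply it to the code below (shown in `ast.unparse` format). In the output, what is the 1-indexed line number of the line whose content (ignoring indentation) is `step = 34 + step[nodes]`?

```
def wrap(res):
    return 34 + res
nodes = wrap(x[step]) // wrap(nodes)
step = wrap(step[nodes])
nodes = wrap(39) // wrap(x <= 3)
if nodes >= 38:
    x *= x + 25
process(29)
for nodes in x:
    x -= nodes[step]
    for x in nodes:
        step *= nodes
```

Transformed code:
nodes = (34 + x[step]) // (34 + nodes)
step = 34 + step[nodes]
nodes = (34 + 39) // (34 + (x <= 3))
if nodes >= 38:
    x *= x + 25
process(29)
for nodes in x:
    x -= nodes[step]
    for x in nodes:
        step *= nodes

2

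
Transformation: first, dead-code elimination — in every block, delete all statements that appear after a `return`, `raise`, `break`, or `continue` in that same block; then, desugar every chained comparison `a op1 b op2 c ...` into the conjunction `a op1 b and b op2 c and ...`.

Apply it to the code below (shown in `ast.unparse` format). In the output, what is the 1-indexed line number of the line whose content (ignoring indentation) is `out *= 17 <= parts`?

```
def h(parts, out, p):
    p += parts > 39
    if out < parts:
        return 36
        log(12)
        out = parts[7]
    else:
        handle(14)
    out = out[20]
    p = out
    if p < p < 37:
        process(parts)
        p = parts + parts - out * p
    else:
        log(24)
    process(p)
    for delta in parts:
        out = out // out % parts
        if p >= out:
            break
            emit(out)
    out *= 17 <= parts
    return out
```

Transformed code:
def h(parts, out, p):
    p += parts > 39
    if out < parts:
        return 36
    else:
        handle(14)
    out = out[20]
    p = out
    if p < p and p < 37:
        process(parts)
        p = parts + parts - out * p
    else:
        log(24)
    process(p)
    for delta in parts:
        out = out // out % parts
        if p >= out:
            break
    out *= 17 <= parts
    return out

19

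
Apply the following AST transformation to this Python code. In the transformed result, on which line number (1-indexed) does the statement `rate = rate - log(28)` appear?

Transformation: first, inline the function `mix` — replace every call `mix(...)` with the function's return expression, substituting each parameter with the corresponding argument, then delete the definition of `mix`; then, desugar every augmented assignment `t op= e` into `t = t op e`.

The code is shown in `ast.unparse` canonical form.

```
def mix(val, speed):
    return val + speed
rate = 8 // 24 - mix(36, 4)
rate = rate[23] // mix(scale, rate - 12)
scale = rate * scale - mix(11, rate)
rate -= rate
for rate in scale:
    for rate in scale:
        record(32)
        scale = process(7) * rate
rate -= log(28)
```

9

Transformed code:
rate = 8 // 24 - (36 + 4)
rate = rate[23] // (scale + (rate - 12))
scale = rate * scale - (11 + rate)
rate = rate - rate
for rate in scale:
    for rate in scale:
        record(32)
        scale = process(7) * rate
rate = rate - log(28)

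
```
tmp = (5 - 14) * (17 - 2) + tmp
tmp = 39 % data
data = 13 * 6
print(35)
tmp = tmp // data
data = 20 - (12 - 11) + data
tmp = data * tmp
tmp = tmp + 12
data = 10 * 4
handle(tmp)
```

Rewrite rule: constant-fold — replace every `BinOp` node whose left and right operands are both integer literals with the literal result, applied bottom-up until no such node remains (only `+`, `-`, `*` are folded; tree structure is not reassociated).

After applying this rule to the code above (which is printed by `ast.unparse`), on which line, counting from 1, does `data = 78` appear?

Transformed code:
tmp = -135 + tmp
tmp = 39 % data
data = 78
print(35)
tmp = tmp // data
data = 19 + data
tmp = data * tmp
tmp = tmp + 12
data = 40
handle(tmp)

3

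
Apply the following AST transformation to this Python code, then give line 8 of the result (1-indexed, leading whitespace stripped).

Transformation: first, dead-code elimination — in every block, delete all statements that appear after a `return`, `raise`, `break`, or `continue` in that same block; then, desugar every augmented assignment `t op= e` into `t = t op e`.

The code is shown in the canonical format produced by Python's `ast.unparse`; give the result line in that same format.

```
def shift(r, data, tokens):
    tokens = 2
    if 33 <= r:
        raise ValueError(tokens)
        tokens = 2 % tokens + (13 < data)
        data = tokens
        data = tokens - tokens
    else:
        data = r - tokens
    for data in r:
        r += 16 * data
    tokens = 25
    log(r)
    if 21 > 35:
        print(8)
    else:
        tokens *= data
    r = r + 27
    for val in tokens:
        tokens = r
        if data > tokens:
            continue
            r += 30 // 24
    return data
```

r = r + 16 * data

Transformed code:
def shift(r, data, tokens):
    tokens = 2
    if 33 <= r:
        raise ValueError(tokens)
    else:
        data = r - tokens
    for data in r:
        r = r + 16 * data
    tokens = 25
    log(r)
    if 21 > 35:
        print(8)
    else:
        tokens = tokens * data
    r = r + 27
    for val in tokens:
        tokens = r
        if data > tokens:
            continue
    return data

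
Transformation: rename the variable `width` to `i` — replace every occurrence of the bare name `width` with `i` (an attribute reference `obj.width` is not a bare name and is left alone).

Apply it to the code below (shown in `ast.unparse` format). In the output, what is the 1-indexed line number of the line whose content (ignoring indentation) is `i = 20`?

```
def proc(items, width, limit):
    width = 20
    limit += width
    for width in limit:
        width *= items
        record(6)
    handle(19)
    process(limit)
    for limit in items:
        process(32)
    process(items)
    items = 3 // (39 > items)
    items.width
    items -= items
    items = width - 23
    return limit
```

Transformed code:
def proc(items, i, limit):
    i = 20
    limit += i
    for i in limit:
        i *= items
        record(6)
    handle(19)
    process(limit)
    for limit in items:
        process(32)
    process(items)
    items = 3 // (39 > items)
    items.width
    items -= items
    items = i - 23
    return limit

2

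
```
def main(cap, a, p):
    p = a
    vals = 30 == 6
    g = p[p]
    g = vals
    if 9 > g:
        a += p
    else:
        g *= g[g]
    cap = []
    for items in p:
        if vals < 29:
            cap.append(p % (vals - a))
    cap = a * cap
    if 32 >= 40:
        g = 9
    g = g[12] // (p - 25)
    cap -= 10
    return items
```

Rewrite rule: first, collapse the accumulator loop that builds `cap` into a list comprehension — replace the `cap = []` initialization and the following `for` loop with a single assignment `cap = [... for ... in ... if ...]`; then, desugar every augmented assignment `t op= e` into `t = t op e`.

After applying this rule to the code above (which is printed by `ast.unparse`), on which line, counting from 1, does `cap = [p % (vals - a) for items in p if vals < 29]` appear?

10

Transformed code:
def main(cap, a, p):
    p = a
    vals = 30 == 6
    g = p[p]
    g = vals
    if 9 > g:
        a = a + p
    else:
        g = g * g[g]
    cap = [p % (vals - a) for items in p if vals < 29]
    cap = a * cap
    if 32 >= 40:
        g = 9
    g = g[12] // (p - 25)
    cap = cap - 10
    return items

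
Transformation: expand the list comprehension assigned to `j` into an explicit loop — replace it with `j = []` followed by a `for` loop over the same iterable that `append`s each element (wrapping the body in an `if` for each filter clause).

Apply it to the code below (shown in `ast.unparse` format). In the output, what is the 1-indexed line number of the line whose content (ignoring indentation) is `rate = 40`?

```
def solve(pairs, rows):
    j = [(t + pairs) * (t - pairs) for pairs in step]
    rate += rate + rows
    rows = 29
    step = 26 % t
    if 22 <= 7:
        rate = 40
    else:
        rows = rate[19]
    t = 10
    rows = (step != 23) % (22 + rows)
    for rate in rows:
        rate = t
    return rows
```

9

Transformed code:
def solve(pairs, rows):
    j = []
    for pairs in step:
        j.append((t + pairs) * (t - pairs))
    rate += rate + rows
    rows = 29
    step = 26 % t
    if 22 <= 7:
        rate = 40
    else:
        rows = rate[19]
    t = 10
    rows = (step != 23) % (22 + rows)
    for rate in rows:
        rate = t
    return rows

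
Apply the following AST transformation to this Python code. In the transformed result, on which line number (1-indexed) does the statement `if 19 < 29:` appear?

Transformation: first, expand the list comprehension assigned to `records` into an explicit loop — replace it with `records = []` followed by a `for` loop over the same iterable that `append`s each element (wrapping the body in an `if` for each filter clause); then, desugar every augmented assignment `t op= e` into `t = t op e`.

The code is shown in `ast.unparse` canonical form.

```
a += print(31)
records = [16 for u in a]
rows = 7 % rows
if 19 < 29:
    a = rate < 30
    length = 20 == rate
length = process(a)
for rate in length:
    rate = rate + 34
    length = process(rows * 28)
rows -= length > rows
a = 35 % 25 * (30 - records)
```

Transformed code:
a = a + print(31)
records = []
for u in a:
    records.append(16)
rows = 7 % rows
if 19 < 29:
    a = rate < 30
    length = 20 == rate
length = process(a)
for rate in length:
    rate = rate + 34
    length = process(rows * 28)
rows = rows - (length > rows)
a = 35 % 25 * (30 - records)

6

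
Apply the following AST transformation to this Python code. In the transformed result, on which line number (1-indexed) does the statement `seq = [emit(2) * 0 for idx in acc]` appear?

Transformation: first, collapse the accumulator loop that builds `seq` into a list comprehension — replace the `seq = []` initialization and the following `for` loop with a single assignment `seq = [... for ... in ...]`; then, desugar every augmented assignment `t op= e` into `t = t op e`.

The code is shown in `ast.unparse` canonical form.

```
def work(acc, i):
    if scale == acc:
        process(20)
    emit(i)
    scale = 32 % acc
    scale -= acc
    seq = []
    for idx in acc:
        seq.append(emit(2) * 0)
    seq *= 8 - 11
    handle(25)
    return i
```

Transformed code:
def work(acc, i):
    if scale == acc:
        process(20)
    emit(i)
    scale = 32 % acc
    scale = scale - acc
    seq = [emit(2) * 0 for idx in acc]
    seq = seq * (8 - 11)
    handle(25)
    return i

7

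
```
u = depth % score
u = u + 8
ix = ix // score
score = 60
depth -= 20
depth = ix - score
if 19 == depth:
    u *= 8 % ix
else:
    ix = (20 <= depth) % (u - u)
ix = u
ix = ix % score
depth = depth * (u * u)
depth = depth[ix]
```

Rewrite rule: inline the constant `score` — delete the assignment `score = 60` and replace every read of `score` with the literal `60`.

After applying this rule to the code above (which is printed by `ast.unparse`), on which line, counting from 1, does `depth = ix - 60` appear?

5

Transformed code:
u = depth % 60
u = u + 8
ix = ix // 60
depth -= 20
depth = ix - 60
if 19 == depth:
    u *= 8 % ix
else:
    ix = (20 <= depth) % (u - u)
ix = u
ix = ix % 60
depth = depth * (u * u)
depth = depth[ix]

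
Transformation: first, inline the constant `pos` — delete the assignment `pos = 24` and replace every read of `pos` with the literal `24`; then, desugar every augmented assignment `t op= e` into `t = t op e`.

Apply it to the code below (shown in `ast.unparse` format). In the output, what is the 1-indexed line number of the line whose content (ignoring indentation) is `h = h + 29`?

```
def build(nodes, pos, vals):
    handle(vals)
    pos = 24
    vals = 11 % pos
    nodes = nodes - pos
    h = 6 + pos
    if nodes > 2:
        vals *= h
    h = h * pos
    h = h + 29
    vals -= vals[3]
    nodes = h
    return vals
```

Transformed code:
def build(nodes, pos, vals):
    handle(vals)
    vals = 11 % 24
    nodes = nodes - 24
    h = 6 + 24
    if nodes > 2:
        vals = vals * h
    h = h * 24
    h = h + 29
    vals = vals - vals[3]
    nodes = h
    return vals

9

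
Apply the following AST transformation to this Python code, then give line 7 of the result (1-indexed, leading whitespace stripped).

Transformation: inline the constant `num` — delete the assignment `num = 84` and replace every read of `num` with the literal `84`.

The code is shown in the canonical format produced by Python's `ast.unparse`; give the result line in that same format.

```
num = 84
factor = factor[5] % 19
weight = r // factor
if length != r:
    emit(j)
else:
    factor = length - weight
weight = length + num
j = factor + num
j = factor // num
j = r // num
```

weight = length + 84

Transformed code:
factor = factor[5] % 19
weight = r // factor
if length != r:
    emit(j)
else:
    factor = length - weight
weight = length + 84
j = factor + 84
j = factor // 84
j = r // 84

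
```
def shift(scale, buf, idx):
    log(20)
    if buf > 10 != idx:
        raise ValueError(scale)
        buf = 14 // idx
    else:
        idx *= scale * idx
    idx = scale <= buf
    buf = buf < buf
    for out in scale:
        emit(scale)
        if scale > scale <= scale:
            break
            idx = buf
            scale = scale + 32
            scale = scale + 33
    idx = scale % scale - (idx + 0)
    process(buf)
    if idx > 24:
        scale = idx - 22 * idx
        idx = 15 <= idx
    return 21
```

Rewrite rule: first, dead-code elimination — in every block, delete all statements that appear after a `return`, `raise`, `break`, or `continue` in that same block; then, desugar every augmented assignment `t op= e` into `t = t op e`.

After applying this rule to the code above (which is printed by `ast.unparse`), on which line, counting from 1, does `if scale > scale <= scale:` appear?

11

Transformed code:
def shift(scale, buf, idx):
    log(20)
    if buf > 10 != idx:
        raise ValueError(scale)
    else:
        idx = idx * (scale * idx)
    idx = scale <= buf
    buf = buf < buf
    for out in scale:
        emit(scale)
        if scale > scale <= scale:
            break
    idx = scale % scale - (idx + 0)
    process(buf)
    if idx > 24:
        scale = idx - 22 * idx
        idx = 15 <= idx
    return 21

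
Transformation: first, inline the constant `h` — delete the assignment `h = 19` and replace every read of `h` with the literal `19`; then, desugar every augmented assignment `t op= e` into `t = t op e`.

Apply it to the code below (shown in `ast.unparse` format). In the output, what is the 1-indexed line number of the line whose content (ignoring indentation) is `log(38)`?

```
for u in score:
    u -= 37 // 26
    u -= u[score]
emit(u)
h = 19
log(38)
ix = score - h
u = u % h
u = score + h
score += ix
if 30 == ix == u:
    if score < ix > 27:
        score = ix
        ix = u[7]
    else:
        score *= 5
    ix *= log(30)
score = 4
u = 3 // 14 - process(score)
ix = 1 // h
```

5

Transformed code:
for u in score:
    u = u - 37 // 26
    u = u - u[score]
emit(u)
log(38)
ix = score - 19
u = u % 19
u = score + 19
score = score + ix
if 30 == ix == u:
    if score < ix > 27:
        score = ix
        ix = u[7]
    else:
        score = score * 5
    ix = ix * log(30)
score = 4
u = 3 // 14 - process(score)
ix = 1 // 19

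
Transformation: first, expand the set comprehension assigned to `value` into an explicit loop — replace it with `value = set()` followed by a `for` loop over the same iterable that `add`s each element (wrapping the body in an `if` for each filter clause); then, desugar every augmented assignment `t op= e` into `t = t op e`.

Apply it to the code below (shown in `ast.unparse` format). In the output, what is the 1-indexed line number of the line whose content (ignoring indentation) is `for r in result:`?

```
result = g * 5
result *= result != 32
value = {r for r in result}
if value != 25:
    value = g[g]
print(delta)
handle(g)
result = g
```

Transformed code:
result = g * 5
result = result * (result != 32)
value = set()
for r in result:
    value.add(r)
if value != 25:
    value = g[g]
print(delta)
handle(g)
result = g

4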